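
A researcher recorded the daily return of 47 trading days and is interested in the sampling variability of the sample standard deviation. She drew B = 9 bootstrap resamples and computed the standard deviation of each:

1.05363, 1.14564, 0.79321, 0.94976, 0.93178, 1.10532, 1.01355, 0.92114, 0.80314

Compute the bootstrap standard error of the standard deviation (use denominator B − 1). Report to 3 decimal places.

Bootstrap SE is the standard deviation of the 9 replicate standard deviations.
Mean of replicates: (1.05363 + 1.14564 + 0.79321 + 0.94976 + 0.93178 + 1.10532 + 1.01355 + 0.92114 + 0.80314) / 9 = 8.717170 / 9 = 0.968574
Sum of squared deviations: (+0.085056)² + (+0.177066)² + (−0.175364)² + (−0.018814)² + (−0.036794)² + (+0.136746)² + (+0.044976)² + (−0.047434)² + (−0.165434)² = 0.121388
Variance = 0.121388 / 8 = 0.015173
SE* = √0.015173

SE* = 0.123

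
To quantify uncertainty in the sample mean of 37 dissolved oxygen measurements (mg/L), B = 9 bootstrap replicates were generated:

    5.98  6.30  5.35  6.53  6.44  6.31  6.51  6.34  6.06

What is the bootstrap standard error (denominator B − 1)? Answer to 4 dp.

Bootstrap SE is the standard deviation of the 9 replicate means.
Mean of replicates: (5.98 + 6.30 + 5.35 + 6.53 + 6.44 + 6.31 + 6.51 + 6.34 + 6.06) / 9 = 55.82000 / 9 = 6.20222
Sum of squared deviations: (−0.22222)² + (+0.09778)² + (−0.85222)² + (+0.32778)² + (+0.23778)² + (+0.10778)² + (+0.30778)² + (+0.13778)² + (−0.14222)² = 1.09476
Variance = 1.09476 / 8 = 0.13684
SE* = √0.13684

SE* = 0.3699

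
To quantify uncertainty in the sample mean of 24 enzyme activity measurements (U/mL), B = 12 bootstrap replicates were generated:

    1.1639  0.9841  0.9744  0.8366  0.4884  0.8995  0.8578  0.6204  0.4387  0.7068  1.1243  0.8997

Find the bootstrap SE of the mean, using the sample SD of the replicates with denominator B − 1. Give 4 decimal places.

SE* = 0.2300

Bootstrap SE is the standard deviation of the 12 replicate means.
Mean of replicates: (1.1639 + 0.9841 + 0.9744 + 0.8366 + 0.4884 + 0.8995 + 0.8578 + 0.6204 + 0.4387 + 0.7068 + 1.1243 + 0.8997) / 12 = 9.99460 / 12 = 0.83288
Sum of squared deviations: (+0.33102)² + (+0.15122)² + (+0.14152)² + (+0.00372)² + (−0.34448)² + (+0.06662)² + (+0.02492)² + (−0.21248)² + (−0.39418)² + (−0.12608)² + (+0.29142)² + (+0.06682)² = 0.58202
Variance = 0.58202 / 11 = 0.05291
SE* = √0.05291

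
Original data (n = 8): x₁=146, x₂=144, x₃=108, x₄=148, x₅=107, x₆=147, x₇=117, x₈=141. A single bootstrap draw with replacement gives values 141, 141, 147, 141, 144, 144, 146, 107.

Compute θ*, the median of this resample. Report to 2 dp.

Sorted: 107, 141, 141, 141, 144, 144, 146, 147
Median = average of the two middle values = 142.50

θ* = 142.50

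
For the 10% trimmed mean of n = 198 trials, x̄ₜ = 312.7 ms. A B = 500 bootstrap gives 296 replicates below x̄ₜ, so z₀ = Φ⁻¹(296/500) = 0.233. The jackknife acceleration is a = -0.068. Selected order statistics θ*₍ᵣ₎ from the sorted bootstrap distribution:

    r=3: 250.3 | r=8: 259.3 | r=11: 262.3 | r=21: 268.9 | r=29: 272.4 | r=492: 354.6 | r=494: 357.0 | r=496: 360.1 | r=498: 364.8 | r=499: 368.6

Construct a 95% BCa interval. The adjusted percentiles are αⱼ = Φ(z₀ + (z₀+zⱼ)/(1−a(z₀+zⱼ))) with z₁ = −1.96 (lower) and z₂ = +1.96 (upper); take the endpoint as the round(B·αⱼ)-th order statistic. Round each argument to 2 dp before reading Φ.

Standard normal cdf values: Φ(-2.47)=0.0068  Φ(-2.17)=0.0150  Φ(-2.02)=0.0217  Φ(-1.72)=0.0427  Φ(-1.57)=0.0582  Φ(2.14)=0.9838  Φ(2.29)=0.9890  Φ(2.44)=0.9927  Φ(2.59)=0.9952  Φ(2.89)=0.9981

Lower: z₀ + z₁ = 0.233 + (-1.960) = -1.727; 1 − a(z₀+z₁) = 1 − (-0.068)(-1.727) = 0.8826; argument = 0.233 + (-1.727)/0.8826 = -1.7238 → -1.72.
α₁ = Φ(-1.72) = 0.0427; rank = round(500 × 0.0427) = 21; θ*₍21₎ = 268.9.
Upper: z₀ + z₂ = 2.193; 1 − a(z₀+z₂) = 1.1491; argument = 2.1414 → 2.14; α₂ = 0.9838; rank = 492; θ*₍492₎ = 354.6.

(268.9, 354.6)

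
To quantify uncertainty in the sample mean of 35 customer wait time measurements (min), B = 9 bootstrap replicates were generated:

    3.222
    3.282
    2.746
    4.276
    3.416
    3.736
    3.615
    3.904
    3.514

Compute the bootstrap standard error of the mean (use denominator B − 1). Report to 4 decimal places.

Bootstrap SE is the standard deviation of the 9 replicate means.
Mean of replicates: (3.222 + 3.282 + 2.746 + 4.276 + 3.416 + 3.736 + 3.615 + 3.904 + 3.514) / 9 = 31.71100 / 9 = 3.52344
Sum of squared deviations: (−0.30144)² + (−0.24144)² + (−0.77744)² + (+0.75256)² + (−0.10744)² + (+0.21256)² + (+0.09156)² + (+0.38056)² + (−0.00944)² = 1.52994
Variance = 1.52994 / 8 = 0.19124
SE* = √0.19124

SE* = 0.4373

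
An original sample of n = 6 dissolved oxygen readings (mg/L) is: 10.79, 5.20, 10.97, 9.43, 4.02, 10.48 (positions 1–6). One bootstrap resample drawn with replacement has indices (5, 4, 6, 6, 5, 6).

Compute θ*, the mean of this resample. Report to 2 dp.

θ* = 8.15

Resample values: 4.02, 9.43, 10.48, 10.48, 4.02, 10.48.
Mean = (4.02 + 9.43 + 10.48 + 10.48 + 4.02 + 10.48) / 6 = 48.910 / 6 = 8.15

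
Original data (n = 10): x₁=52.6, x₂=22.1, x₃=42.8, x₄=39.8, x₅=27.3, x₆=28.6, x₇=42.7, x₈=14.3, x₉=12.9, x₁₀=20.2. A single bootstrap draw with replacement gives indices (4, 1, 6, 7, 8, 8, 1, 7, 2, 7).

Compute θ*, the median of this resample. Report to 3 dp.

Resample values: 39.8, 52.6, 28.6, 42.7, 14.3, 14.3, 52.6, 42.7, 22.1, 42.7.
Sorted: 14.3, 14.3, 22.1, 28.6, 39.8, 42.7, 42.7, 42.7, 52.6, 52.6
Median = average of the two middle values = 41.250

θ* = 41.250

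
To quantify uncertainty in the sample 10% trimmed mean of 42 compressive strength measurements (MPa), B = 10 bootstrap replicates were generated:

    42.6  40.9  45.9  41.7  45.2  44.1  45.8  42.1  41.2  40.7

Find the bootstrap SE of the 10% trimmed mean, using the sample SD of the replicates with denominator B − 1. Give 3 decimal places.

SE* = 2.052

Bootstrap SE is the standard deviation of the 10 replicate 10% trimmed means.
Mean of replicates: (42.6 + 40.9 + 45.9 + 41.7 + 45.2 + 44.1 + 45.8 + 42.1 + 41.2 + 40.7) / 10 = 430.2000 / 10 = 43.0200
Sum of squared deviations: (−0.4200)² + (−2.1200)² + (+2.8800)² + (−1.3200)² + (+2.1800)² + (+1.0800)² + (+2.7800)² + (−0.9200)² + (−1.8200)² + (−2.3200)² = 37.8960
Variance = 37.8960 / 9 = 4.2107
SE* = √4.2107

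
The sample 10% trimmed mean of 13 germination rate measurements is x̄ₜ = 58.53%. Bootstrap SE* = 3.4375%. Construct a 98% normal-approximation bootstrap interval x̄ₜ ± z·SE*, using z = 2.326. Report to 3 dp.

Margin = 2.326 × 3.4375 = 7.9956
Interval: 58.53 ± 7.9956

(50.534, 66.526)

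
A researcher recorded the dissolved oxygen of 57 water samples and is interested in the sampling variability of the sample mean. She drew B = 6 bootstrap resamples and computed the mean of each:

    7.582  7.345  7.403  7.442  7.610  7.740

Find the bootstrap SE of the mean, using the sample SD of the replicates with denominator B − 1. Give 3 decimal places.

Bootstrap SE is the standard deviation of the 6 replicate means.
Mean of replicates: (7.582 + 7.345 + 7.403 + 7.442 + 7.610 + 7.740) / 6 = 45.1220 / 6 = 7.5203
Sum of squared deviations: (+0.0617)² + (−0.1753)² + (−0.1173)² + (−0.0783)² + (+0.0897)² + (+0.2197)² = 0.1107
Variance = 0.1107 / 5 = 0.0221
SE* = √0.0221

SE* = 0.149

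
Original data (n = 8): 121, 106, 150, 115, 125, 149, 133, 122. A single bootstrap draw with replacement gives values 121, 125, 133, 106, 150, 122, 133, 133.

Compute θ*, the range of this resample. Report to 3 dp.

θ* = 44.000

Range = 150 − 106 = 44.000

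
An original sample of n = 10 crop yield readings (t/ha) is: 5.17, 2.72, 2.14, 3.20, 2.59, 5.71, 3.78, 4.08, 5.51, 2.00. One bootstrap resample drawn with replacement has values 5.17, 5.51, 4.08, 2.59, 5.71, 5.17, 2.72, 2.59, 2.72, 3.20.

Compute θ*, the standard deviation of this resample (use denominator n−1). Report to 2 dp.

θ* = 1.33

Mean = 3.9460; sum of squared deviations = 15.8122
s² = 15.8122 / 9 = 1.7569
s = √1.7569 = 1.33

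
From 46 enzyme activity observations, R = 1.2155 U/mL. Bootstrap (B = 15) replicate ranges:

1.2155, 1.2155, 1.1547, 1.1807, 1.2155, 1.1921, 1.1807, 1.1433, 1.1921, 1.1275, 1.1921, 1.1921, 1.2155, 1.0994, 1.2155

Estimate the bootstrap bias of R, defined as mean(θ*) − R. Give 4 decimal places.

bias = −0.0334

mean(θ*) = (1.2155 + 1.2155 + 1.1547 + 1.1807 + 1.2155 + 1.1921 + 1.1807 + 1.1433 + 1.1921 + 1.1275 + 1.1921 + 1.1921 + 1.2155 + 1.0994 + 1.2155) / 15 = 1.182147
bias = 1.182147 − 1.2155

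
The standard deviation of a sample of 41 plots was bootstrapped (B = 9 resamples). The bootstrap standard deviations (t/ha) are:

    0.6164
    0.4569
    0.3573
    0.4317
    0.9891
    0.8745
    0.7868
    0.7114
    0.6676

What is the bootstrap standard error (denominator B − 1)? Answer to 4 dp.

SE* = 0.2121

Bootstrap SE is the standard deviation of the 9 replicate standard deviations.
Mean of replicates: (0.6164 + 0.4569 + 0.3573 + 0.4317 + 0.9891 + 0.8745 + 0.7868 + 0.7114 + 0.6676) / 9 = 5.89170 / 9 = 0.65463
Sum of squared deviations: (−0.03823)² + (−0.19773)² + (−0.29733)² + (−0.22293)² + (+0.33447)² + (+0.21987)² + (+0.13217)² + (+0.05677)² + (+0.01297)² = 0.35973
Variance = 0.35973 / 8 = 0.04497
SE* = √0.04497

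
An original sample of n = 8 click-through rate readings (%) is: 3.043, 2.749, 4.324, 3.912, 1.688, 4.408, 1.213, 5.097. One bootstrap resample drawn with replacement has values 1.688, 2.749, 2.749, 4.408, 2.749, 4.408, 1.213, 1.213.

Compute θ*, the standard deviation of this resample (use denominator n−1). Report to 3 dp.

θ* = 1.269

Mean = 2.6471; sum of squared deviations = 11.2658
s² = 11.2658 / 7 = 1.6094
s = √1.6094 = 1.269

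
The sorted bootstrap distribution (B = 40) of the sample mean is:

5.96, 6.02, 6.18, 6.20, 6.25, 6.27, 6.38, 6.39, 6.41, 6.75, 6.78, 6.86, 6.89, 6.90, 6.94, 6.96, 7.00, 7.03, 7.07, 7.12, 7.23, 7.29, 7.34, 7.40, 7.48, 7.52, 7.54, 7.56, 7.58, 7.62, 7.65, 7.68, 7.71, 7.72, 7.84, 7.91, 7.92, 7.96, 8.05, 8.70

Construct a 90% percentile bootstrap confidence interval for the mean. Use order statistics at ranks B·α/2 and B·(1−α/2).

(6.02, 7.96)

α = 0.10; lower rank = 40 × 0.050 = 2; upper rank = 40 × 0.950 = 38.
The 2nd smallest replicate is 6.02; the 38th is 7.96.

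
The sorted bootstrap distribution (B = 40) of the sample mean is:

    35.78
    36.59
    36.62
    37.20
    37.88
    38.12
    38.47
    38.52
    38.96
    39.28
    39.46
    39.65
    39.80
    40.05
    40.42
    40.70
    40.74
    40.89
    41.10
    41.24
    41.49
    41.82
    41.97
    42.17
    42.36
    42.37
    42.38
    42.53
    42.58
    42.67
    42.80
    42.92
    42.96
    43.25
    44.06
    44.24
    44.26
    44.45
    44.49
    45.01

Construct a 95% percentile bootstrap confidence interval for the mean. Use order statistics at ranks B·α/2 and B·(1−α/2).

(35.78, 44.49)

α = 0.05; lower rank = 40 × 0.025 = 1; upper rank = 40 × 0.975 = 39.
The 1st smallest replicate is 35.78; the 39th is 44.49.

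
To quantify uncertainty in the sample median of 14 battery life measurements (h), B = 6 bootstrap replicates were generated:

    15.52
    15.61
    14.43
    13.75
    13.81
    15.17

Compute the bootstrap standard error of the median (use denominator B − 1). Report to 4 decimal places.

SE* = 0.8352

Bootstrap SE is the standard deviation of the 6 replicate medians.
Mean of replicates: (15.52 + 15.61 + 14.43 + 13.75 + 13.81 + 15.17) / 6 = 88.29000 / 6 = 14.71500
Sum of squared deviations: (+0.80500)² + (+0.89500)² + (−0.28500)² + (−0.96500)² + (−0.90500)² + (+0.45500)² = 3.48755
Variance = 3.48755 / 5 = 0.69751
SE* = √0.69751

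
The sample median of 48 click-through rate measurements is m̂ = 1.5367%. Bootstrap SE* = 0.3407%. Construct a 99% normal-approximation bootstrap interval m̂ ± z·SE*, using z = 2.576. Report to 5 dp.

(0.65906, 2.41434)

Margin = 2.576 × 0.3407 = 0.877643
Interval: 1.5367 ± 0.877643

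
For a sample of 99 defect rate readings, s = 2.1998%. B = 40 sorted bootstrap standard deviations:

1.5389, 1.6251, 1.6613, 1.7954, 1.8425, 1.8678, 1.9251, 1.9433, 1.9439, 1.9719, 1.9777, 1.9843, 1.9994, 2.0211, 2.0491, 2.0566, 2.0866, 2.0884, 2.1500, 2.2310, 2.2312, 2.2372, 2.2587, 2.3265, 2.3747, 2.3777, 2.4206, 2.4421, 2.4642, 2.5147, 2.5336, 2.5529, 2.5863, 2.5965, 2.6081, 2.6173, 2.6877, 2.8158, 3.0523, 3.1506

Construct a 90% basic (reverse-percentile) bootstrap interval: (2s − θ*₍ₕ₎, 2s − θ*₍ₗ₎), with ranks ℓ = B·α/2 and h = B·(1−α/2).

Percentile endpoints at ranks 2 and 38: θ*₍2₎ = 1.6251, θ*₍38₎ = 2.8158.
Basic interval reflects these around s:
  lower = 2 × 2.1998 − 2.8158 = 1.5838
  upper = 2 × 2.1998 − 1.6251 = 2.7745

(1.5838, 2.7745)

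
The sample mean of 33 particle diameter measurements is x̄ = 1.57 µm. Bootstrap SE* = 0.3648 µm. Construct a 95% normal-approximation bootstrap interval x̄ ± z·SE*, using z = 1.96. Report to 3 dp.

(0.855, 2.285)

Margin = 1.96 × 0.3648 = 0.7150
Interval: 1.57 ± 0.7150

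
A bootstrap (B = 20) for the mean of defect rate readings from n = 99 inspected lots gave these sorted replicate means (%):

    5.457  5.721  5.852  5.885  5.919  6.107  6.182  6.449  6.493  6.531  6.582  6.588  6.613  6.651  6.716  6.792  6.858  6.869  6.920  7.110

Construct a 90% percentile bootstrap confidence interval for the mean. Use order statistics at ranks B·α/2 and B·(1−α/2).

α = 0.10; lower rank = 20 × 0.050 = 1; upper rank = 20 × 0.950 = 19.
The 1st smallest replicate is 5.457; the 19th is 6.920.

(5.457, 6.920)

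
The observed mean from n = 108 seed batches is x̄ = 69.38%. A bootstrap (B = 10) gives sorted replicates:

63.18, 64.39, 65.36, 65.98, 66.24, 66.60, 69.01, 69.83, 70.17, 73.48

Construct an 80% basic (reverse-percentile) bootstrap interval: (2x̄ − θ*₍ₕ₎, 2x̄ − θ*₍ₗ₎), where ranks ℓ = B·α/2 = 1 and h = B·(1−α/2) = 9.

Percentile endpoints at ranks 1 and 9: θ*₍1₎ = 63.18, θ*₍9₎ = 70.17.
Basic interval reflects these around x̄:
  lower = 2 × 69.38 − 70.17 = 68.59
  upper = 2 × 69.38 − 63.18 = 75.58

(68.59, 75.58)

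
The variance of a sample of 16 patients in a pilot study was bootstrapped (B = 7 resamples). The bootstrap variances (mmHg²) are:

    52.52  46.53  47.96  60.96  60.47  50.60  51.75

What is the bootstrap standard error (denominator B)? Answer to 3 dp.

Bootstrap SE is the standard deviation of the 7 replicate variances.
Mean of replicates: (52.52 + 46.53 + 47.96 + 60.96 + 60.47 + 50.60 + 51.75) / 7 = 370.7900 / 7 = 52.9700
Sum of squared deviations: (−0.4500)² + (−6.4400)² + (−5.0100)² + (+7.9900)² + (+7.5000)² + (−2.3700)² + (−1.2200)² = 193.9716
Variance = 193.9716 / 7 = 27.7102
SE* = √27.7102

SE* = 5.264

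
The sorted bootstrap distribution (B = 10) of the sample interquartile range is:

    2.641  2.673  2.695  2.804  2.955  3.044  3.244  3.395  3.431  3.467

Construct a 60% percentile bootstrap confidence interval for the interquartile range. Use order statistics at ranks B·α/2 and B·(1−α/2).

(2.673, 3.395)

α = 0.40; lower rank = 10 × 0.200 = 2; upper rank = 10 × 0.800 = 8.
The 2nd smallest replicate is 2.673; the 8th is 3.395.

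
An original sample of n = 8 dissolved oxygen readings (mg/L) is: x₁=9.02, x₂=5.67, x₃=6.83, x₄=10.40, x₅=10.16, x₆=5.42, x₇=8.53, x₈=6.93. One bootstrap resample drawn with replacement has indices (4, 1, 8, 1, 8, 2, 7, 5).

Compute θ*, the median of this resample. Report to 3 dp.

Resample values: 10.40, 9.02, 6.93, 9.02, 6.93, 5.67, 8.53, 10.16.
Sorted: 5.67, 6.93, 6.93, 8.53, 9.02, 9.02, 10.16, 10.40
Median = average of the two middle values = 8.775

θ* = 8.775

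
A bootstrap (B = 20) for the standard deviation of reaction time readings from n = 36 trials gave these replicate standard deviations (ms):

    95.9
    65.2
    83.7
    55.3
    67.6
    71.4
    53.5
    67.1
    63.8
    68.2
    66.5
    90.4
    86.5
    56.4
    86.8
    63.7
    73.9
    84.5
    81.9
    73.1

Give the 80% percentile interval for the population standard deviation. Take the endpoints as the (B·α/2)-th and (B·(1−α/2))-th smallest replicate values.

(55.3, 86.8)

Sorted replicates: 53.5, 55.3, 56.4, 63.7, 63.8, 65.2, 66.5, 67.1, 67.6, 68.2, 71.4, 73.1, 73.9, 81.9, 83.7, 84.5, 86.5, 86.8, 90.4, 95.9
α = 0.20; lower rank = 20 × 0.100 = 2; upper rank = 20 × 0.900 = 18.
The 2nd smallest replicate is 55.3; the 18th is 86.8.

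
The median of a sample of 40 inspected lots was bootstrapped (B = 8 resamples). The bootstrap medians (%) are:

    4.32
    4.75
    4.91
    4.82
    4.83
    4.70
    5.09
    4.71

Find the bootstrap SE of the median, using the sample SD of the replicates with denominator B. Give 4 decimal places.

SE* = 0.2060

Bootstrap SE is the standard deviation of the 8 replicate medians.
Mean of replicates: (4.32 + 4.75 + 4.91 + 4.82 + 4.83 + 4.70 + 5.09 + 4.71) / 8 = 38.13000 / 8 = 4.76625
Sum of squared deviations: (−0.44625)² + (−0.01625)² + (+0.14375)² + (+0.05375)² + (+0.06375)² + (−0.06625)² + (+0.32375)² + (−0.05625)² = 0.33939
Variance = 0.33939 / 8 = 0.04242
SE* = √0.04242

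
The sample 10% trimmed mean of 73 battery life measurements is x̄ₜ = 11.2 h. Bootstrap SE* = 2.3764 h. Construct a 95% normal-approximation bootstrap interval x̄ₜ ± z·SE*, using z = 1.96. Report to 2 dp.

Margin = 1.96 × 2.3764 = 4.658
Interval: 11.2 ± 4.658

(6.54, 15.86)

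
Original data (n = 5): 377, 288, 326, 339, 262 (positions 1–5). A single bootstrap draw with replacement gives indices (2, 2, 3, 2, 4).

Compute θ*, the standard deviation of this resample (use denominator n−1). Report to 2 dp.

θ* = 24.80

Resample values: 288, 288, 326, 288, 339.
Mean = 305.8000; sum of squared deviations = 2460.8000
s² = 2460.8000 / 4 = 615.2000
s = √615.2000 = 24.80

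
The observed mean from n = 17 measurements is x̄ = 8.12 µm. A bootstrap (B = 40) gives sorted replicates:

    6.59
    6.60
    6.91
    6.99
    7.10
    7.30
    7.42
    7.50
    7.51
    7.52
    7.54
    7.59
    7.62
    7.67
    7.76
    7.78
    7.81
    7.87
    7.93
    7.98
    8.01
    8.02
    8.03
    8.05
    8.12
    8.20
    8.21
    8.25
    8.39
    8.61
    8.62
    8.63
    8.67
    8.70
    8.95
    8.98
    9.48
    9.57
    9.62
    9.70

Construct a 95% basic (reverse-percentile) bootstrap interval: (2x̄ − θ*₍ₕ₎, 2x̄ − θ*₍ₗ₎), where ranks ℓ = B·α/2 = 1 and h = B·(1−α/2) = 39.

(6.62, 9.65)

Percentile endpoints at ranks 1 and 39: θ*₍1₎ = 6.59, θ*₍39₎ = 9.62.
Basic interval reflects these around x̄:
  lower = 2 × 8.12 − 9.62 = 6.62
  upper = 2 × 8.12 − 6.59 = 9.65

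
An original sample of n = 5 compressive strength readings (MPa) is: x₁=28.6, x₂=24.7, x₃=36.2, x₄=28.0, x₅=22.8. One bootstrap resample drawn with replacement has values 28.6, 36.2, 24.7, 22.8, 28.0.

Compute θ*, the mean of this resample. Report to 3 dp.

Mean = (28.6 + 36.2 + 24.7 + 22.8 + 28.0) / 5 = 140.30 / 5 = 28.060

θ* = 28.060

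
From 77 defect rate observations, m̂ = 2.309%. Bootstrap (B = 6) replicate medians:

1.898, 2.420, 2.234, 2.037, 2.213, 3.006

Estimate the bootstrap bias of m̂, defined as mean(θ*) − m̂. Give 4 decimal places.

bias = −0.0077

mean(θ*) = (1.898 + 2.420 + 2.234 + 2.037 + 2.213 + 3.006) / 6 = 2.30133
bias = 2.30133 − 2.309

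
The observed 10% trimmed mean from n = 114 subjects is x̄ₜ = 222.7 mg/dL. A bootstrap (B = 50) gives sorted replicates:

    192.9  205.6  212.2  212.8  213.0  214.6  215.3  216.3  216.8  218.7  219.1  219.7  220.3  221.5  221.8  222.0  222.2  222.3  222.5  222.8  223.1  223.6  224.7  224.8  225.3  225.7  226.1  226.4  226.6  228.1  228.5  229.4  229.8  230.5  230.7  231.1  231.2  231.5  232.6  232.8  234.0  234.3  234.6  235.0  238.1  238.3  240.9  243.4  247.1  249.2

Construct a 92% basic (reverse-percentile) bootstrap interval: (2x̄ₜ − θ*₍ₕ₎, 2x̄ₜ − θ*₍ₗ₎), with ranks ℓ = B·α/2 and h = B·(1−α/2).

Percentile endpoints at ranks 2 and 48: θ*₍2₎ = 205.6, θ*₍48₎ = 243.4.
Basic interval reflects these around x̄ₜ:
  lower = 2 × 222.7 − 243.4 = 202.0
  upper = 2 × 222.7 − 205.6 = 239.8

(202.0, 239.8)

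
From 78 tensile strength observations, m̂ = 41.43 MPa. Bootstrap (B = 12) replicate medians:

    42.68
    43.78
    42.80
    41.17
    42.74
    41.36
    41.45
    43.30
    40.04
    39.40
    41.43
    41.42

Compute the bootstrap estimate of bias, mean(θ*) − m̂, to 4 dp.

bias = +0.3675

mean(θ*) = (42.68 + 43.78 + 42.80 + 41.17 + 42.74 + 41.36 + 41.45 + 43.30 + 40.04 + 39.40 + 41.43 + 41.42) / 12 = 41.79750
bias = 41.79750 − 41.43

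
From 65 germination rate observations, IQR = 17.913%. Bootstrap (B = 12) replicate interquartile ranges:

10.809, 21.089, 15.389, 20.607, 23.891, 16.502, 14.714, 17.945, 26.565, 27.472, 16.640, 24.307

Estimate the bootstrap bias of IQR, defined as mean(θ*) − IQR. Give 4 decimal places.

bias = +1.7478

mean(θ*) = (10.809 + 21.089 + 15.389 + 20.607 + 23.891 + 16.502 + 14.714 + 17.945 + 26.565 + 27.472 + 16.640 + 24.307) / 12 = 19.66083
bias = 19.66083 − 17.913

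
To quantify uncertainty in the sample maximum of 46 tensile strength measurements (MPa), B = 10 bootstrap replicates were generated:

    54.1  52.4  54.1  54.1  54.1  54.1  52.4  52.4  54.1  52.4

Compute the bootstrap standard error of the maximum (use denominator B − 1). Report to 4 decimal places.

SE* = 0.8779

Bootstrap SE is the standard deviation of the 10 replicate maximums.
Mean of replicates: (54.1 + 52.4 + 54.1 + 54.1 + 54.1 + 54.1 + 52.4 + 52.4 + 54.1 + 52.4) / 10 = 534.20000 / 10 = 53.42000
Sum of squared deviations: (+0.68000)² + (−1.02000)² + (+0.68000)² + (+0.68000)² + (+0.68000)² + (+0.68000)² + (−1.02000)² + (−1.02000)² + (+0.68000)² + (−1.02000)² = 6.93600
Variance = 6.93600 / 9 = 0.77067
SE* = √0.77067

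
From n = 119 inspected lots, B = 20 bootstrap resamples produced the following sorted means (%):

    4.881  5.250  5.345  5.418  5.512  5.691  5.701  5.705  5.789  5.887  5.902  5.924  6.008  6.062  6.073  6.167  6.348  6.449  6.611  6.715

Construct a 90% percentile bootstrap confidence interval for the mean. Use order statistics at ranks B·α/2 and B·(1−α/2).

α = 0.10; lower rank = 20 × 0.050 = 1; upper rank = 20 × 0.950 = 19.
The 1st smallest replicate is 4.881; the 19th is 6.611.

(4.881, 6.611)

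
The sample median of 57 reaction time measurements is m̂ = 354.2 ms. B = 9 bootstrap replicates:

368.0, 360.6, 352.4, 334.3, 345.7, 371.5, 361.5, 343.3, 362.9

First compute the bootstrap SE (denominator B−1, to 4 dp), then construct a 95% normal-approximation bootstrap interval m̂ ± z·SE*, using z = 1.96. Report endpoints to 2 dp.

Mean of replicates = 355.5778; sum of squared deviations = 1232.8956; SE* = √(1232.8956/8) = 12.4142
Margin = 1.96 × 12.4142 = 24.332
Interval: 354.2 ± 24.332

(329.87, 378.53)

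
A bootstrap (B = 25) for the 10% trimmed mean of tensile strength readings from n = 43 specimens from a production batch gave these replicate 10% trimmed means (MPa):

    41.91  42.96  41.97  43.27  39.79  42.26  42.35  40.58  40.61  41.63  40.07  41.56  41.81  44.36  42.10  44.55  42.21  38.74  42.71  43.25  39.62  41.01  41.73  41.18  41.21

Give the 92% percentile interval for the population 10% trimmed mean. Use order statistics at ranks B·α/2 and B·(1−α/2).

(38.74, 44.36)

Sorted replicates: 38.74, 39.62, 39.79, 40.07, 40.58, 40.61, 41.01, 41.18, 41.21, 41.56, 41.63, 41.73, 41.81, 41.91, 41.97, 42.10, 42.21, 42.26, 42.35, 42.71, 42.96, 43.25, 43.27, 44.36, 44.55
α = 0.08; lower rank = 25 × 0.040 = 1; upper rank = 25 × 0.960 = 24.
The 1st smallest replicate is 38.74; the 24th is 44.36.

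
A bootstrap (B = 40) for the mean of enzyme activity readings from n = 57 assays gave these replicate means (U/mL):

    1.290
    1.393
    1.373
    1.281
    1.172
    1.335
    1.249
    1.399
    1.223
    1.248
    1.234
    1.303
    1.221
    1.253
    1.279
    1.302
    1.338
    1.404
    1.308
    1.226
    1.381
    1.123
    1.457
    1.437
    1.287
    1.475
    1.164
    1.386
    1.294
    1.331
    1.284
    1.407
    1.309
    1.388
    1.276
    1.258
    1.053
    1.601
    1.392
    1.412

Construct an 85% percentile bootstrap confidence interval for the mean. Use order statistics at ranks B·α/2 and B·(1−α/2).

(1.164, 1.437)

Sorted replicates: 1.053, 1.123, 1.164, 1.172, 1.221, 1.223, 1.226, 1.234, 1.248, 1.249, 1.253, 1.258, 1.276, 1.279, 1.281, 1.284, 1.287, 1.290, 1.294, 1.302, 1.303, 1.308, 1.309, 1.331, 1.335, 1.338, 1.373, 1.381, 1.386, 1.388, 1.392, 1.393, 1.399, 1.404, 1.407, 1.412, 1.437, 1.457, 1.475, 1.601
α = 0.15; lower rank = 40 × 0.075 = 3; upper rank = 40 × 0.925 = 37.
The 3rd smallest replicate is 1.164; the 37th is 1.437.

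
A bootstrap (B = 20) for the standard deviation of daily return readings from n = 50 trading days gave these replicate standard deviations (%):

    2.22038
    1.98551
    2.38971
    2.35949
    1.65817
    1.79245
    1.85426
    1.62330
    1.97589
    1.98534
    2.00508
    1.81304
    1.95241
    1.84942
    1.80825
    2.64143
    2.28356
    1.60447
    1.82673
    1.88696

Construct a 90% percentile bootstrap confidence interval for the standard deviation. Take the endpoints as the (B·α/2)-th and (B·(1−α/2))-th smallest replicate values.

(1.60447, 2.38971)

Sorted replicates: 1.60447, 1.62330, 1.65817, 1.79245, 1.80825, 1.81304, 1.82673, 1.84942, 1.85426, 1.88696, 1.95241, 1.97589, 1.98534, 1.98551, 2.00508, 2.22038, 2.28356, 2.35949, 2.38971, 2.64143
α = 0.10; lower rank = 20 × 0.050 = 1; upper rank = 20 × 0.950 = 19.
The 1st smallest replicate is 1.60447; the 19th is 2.38971.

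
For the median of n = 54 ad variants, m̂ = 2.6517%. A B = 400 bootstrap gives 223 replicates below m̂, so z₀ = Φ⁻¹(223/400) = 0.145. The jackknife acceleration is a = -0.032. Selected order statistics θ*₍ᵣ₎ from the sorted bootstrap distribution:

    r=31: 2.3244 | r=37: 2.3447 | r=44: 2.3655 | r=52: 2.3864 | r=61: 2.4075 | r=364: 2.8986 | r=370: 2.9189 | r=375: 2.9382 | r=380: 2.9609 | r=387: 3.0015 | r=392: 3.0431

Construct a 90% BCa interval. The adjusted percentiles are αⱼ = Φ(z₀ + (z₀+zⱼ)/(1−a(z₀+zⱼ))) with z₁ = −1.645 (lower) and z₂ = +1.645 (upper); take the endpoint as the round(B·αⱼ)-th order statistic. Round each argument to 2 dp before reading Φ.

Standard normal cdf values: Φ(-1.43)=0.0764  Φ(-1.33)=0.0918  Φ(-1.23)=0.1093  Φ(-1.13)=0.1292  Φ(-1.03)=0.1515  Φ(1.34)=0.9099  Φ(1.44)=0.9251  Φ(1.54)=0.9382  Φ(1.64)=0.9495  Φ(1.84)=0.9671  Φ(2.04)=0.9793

Lower: z₀ + z₁ = 0.145 + (-1.645) = -1.500; 1 − a(z₀+z₁) = 1 − (-0.032)(-1.500) = 0.9520; argument = 0.145 + (-1.500)/0.9520 = -1.4306 → -1.43.
α₁ = Φ(-1.43) = 0.0764; rank = round(400 × 0.0764) = 31; θ*₍31₎ = 2.3244.
Upper: z₀ + z₂ = 1.790; 1 − a(z₀+z₂) = 1.0573; argument = 1.8380 → 1.84; α₂ = 0.9671; rank = 387; θ*₍387₎ = 3.0015.

(2.3244, 3.0015)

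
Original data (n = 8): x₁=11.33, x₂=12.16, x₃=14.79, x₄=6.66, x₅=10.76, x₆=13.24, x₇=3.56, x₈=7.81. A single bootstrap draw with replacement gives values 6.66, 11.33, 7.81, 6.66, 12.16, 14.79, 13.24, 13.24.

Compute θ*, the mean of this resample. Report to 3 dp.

Mean = (6.66 + 11.33 + 7.81 + 6.66 + 12.16 + 14.79 + 13.24 + 13.24) / 8 = 85.890 / 8 = 10.736

θ* = 10.736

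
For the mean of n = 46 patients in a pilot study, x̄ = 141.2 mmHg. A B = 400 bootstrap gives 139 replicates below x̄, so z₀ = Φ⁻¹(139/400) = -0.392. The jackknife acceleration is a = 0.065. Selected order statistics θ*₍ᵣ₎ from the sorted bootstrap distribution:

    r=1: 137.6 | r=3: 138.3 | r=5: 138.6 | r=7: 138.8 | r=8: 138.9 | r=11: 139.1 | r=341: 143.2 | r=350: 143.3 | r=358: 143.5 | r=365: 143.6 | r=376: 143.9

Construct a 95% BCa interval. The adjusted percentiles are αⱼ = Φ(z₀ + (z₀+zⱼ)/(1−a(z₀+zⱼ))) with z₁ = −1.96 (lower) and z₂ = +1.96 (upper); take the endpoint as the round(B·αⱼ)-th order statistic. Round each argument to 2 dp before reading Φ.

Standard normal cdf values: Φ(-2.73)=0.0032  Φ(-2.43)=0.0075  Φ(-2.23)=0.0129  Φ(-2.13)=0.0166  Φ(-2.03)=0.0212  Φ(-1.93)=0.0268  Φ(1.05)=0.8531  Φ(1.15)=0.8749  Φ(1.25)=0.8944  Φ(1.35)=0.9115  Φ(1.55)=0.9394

Lower: z₀ + z₁ = -0.392 + (-1.960) = -2.352; 1 − a(z₀+z₁) = 1 − (0.065)(-2.352) = 1.1529; argument = -0.392 + (-2.352)/1.1529 = -2.4321 → -2.43.
α₁ = Φ(-2.43) = 0.0075; rank = round(400 × 0.0075) = 3; θ*₍3₎ = 138.3.
Upper: z₀ + z₂ = 1.568; 1 − a(z₀+z₂) = 0.8981; argument = 1.3539 → 1.35; α₂ = 0.9115; rank = 365; θ*₍365₎ = 143.6.

(138.3, 143.6)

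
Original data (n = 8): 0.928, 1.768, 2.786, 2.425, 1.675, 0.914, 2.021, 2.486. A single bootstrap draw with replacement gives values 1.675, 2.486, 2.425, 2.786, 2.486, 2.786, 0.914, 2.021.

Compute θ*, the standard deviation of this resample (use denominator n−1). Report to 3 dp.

Mean = 2.1974; sum of squared deviations = 2.8624
s² = 2.8624 / 7 = 0.4089
s = √0.4089 = 0.639

θ* = 0.639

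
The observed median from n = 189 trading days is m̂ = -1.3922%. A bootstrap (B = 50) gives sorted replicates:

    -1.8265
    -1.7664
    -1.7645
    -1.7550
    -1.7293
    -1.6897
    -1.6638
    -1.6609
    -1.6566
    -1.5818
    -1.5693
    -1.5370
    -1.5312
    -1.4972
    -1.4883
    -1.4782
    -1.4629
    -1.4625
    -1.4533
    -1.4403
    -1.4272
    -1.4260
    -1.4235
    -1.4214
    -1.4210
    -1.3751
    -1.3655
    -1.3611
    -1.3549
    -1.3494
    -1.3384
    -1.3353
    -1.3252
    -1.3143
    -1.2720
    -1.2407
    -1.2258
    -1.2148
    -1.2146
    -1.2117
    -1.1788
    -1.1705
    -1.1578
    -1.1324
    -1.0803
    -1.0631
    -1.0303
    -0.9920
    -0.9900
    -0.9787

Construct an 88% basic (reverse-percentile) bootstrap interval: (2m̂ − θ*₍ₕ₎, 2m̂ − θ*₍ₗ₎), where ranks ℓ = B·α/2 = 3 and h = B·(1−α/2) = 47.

Percentile endpoints at ranks 3 and 47: θ*₍3₎ = -1.7645, θ*₍47₎ = -1.0303.
Basic interval reflects these around m̂:
  lower = 2 × -1.3922 − -1.0303 = -1.7541
  upper = 2 × -1.3922 − -1.7645 = -1.0199

(-1.7541, -1.0199)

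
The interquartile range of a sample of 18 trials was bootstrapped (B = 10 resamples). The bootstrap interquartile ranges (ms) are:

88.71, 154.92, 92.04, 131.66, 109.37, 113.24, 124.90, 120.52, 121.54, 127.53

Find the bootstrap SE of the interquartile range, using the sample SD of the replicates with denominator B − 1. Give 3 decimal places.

SE* = 19.247

Bootstrap SE is the standard deviation of the 10 replicate interquartile ranges.
Mean of replicates: (88.71 + 154.92 + 92.04 + 131.66 + 109.37 + 113.24 + 124.90 + 120.52 + 121.54 + 127.53) / 10 = 1184.4300 / 10 = 118.4430
Sum of squared deviations: (−29.7330)² + (+36.4770)² + (−26.4030)² + (+13.2170)² + (−9.0730)² + (−5.2030)² + (+6.4570)² + (+2.0770)² + (+3.0970)² + (+9.0870)² = 3333.9926
Variance = 3333.9926 / 9 = 370.4436
SE* = √370.4436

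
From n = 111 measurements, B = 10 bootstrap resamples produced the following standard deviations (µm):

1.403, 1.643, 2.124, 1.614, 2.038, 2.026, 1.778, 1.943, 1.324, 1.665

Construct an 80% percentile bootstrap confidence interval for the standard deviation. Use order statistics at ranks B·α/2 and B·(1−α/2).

Sorted replicates: 1.324, 1.403, 1.614, 1.643, 1.665, 1.778, 1.943, 2.026, 2.038, 2.124
α = 0.20; lower rank = 10 × 0.100 = 1; upper rank = 10 × 0.900 = 9.
The 1st smallest replicate is 1.324; the 9th is 2.038.

(1.324, 2.038)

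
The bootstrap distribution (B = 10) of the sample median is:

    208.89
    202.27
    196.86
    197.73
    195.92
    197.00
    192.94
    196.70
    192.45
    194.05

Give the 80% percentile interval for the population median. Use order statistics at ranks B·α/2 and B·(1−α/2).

(192.45, 202.27)

Sorted replicates: 192.45, 192.94, 194.05, 195.92, 196.70, 196.86, 197.00, 197.73, 202.27, 208.89
α = 0.20; lower rank = 10 × 0.100 = 1; upper rank = 10 × 0.900 = 9.
The 1st smallest replicate is 192.45; the 9th is 202.27.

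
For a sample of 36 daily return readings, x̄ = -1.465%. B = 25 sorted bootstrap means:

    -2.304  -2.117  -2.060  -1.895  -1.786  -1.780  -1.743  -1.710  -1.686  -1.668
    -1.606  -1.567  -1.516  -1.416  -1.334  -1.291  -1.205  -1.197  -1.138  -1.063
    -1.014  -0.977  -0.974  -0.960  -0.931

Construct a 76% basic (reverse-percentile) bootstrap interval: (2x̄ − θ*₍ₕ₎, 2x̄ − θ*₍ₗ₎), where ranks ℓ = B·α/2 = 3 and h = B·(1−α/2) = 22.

Percentile endpoints at ranks 3 and 22: θ*₍3₎ = -2.060, θ*₍22₎ = -0.977.
Basic interval reflects these around x̄:
  lower = 2 × -1.465 − -0.977 = -1.953
  upper = 2 × -1.465 − -2.060 = -0.870

(-1.953, -0.870)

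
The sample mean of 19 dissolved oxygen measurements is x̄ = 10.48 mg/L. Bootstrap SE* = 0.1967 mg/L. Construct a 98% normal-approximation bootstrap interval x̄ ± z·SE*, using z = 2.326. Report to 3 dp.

(10.022, 10.938)

Margin = 2.326 × 0.1967 = 0.4575
Interval: 10.48 ± 0.4575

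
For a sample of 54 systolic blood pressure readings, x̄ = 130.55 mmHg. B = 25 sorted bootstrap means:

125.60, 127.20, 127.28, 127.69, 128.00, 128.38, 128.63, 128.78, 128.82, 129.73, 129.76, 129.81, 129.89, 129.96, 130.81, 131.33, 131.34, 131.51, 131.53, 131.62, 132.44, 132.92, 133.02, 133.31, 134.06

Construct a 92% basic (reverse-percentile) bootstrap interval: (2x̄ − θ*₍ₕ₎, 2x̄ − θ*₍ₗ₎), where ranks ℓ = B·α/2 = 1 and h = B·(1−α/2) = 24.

(127.79, 135.50)

Percentile endpoints at ranks 1 and 24: θ*₍1₎ = 125.60, θ*₍24₎ = 133.31.
Basic interval reflects these around x̄:
  lower = 2 × 130.55 − 133.31 = 127.79
  upper = 2 × 130.55 − 125.60 = 135.50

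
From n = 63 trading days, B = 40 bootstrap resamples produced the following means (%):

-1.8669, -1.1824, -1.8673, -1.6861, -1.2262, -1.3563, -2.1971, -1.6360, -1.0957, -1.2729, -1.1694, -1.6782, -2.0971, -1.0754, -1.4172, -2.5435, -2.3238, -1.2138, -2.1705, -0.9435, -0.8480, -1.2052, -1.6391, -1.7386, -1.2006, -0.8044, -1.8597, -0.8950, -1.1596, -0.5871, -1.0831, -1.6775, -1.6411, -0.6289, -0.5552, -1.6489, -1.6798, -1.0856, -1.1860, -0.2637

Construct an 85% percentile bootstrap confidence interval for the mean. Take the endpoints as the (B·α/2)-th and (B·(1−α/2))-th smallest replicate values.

Sorted replicates: -2.5435, -2.3238, -2.1971, -2.1705, -2.0971, -1.8673, -1.8669, -1.8597, -1.7386, -1.6861, -1.6798, -1.6782, -1.6775, -1.6489, -1.6411, -1.6391, -1.6360, -1.4172, -1.3563, -1.2729, -1.2262, -1.2138, -1.2052, -1.2006, -1.1860, -1.1824, -1.1694, -1.1596, -1.0957, -1.0856, -1.0831, -1.0754, -0.9435, -0.8950, -0.8480, -0.8044, -0.6289, -0.5871, -0.5552, -0.2637
α = 0.15; lower rank = 40 × 0.075 = 3; upper rank = 40 × 0.925 = 37.
The 3rd smallest replicate is -2.1971; the 37th is -0.6289.

(-2.1971, -0.6289)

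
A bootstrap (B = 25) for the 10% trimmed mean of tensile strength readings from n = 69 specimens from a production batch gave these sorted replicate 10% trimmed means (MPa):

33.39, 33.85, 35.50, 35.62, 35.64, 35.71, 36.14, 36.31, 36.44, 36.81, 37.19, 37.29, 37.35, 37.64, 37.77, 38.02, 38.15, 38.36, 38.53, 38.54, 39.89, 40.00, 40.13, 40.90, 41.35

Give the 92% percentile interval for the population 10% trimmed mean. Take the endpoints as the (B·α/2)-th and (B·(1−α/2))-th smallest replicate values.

(33.39, 40.90)

α = 0.08; lower rank = 25 × 0.040 = 1; upper rank = 25 × 0.960 = 24.
The 1st smallest replicate is 33.39; the 24th is 40.90.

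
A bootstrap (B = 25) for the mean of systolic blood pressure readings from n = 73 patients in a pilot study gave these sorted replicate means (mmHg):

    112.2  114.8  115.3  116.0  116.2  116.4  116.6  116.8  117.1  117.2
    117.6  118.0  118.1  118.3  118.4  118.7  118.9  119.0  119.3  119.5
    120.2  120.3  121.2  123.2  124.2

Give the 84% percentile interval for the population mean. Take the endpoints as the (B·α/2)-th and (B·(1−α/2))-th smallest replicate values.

α = 0.16; lower rank = 25 × 0.080 = 2; upper rank = 25 × 0.920 = 23.
The 2nd smallest replicate is 114.8; the 23rd is 121.2.

(114.8, 121.2)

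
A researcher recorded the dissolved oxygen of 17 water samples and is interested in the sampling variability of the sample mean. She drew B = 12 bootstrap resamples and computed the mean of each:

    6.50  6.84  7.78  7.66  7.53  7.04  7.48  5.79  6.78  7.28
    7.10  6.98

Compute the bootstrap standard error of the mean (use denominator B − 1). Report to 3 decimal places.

Bootstrap SE is the standard deviation of the 12 replicate means.
Mean of replicates: (6.50 + 6.84 + 7.78 + 7.66 + 7.53 + 7.04 + 7.48 + 5.79 + 6.78 + 7.28 + 7.10 + 6.98) / 12 = 84.7600 / 12 = 7.0633
Sum of squared deviations: (−0.5633)² + (−0.2233)² + (+0.7167)² + (+0.5967)² + (+0.4667)² + (−0.0233)² + (+0.4167)² + (−1.2733)² + (−0.2833)² + (+0.2167)² + (+0.0367)² + (−0.0833)² = 3.3857
Variance = 3.3857 / 11 = 0.3078
SE* = √0.3078

SE* = 0.555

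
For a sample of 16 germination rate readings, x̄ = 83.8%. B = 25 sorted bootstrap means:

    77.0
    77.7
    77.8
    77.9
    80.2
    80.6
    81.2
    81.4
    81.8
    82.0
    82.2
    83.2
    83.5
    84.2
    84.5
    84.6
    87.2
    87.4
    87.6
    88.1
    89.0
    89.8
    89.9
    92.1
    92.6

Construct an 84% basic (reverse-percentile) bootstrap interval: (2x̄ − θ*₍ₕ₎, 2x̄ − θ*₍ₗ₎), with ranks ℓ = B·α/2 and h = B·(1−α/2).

(77.7, 89.9)

Percentile endpoints at ranks 2 and 23: θ*₍2₎ = 77.7, θ*₍23₎ = 89.9.
Basic interval reflects these around x̄:
  lower = 2 × 83.8 − 89.9 = 77.7
  upper = 2 × 83.8 − 77.7 = 89.9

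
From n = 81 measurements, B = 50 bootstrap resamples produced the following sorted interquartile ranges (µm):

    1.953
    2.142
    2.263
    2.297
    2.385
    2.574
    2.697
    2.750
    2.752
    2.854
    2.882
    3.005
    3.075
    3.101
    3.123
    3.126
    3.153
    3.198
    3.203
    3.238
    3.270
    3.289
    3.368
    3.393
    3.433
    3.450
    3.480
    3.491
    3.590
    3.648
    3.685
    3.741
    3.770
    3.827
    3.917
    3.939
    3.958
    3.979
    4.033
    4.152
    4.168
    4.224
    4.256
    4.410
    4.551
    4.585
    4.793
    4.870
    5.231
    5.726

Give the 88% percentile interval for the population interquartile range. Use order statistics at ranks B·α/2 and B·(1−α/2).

α = 0.12; lower rank = 50 × 0.060 = 3; upper rank = 50 × 0.940 = 47.
The 3rd smallest replicate is 2.263; the 47th is 4.793.

(2.263, 4.793)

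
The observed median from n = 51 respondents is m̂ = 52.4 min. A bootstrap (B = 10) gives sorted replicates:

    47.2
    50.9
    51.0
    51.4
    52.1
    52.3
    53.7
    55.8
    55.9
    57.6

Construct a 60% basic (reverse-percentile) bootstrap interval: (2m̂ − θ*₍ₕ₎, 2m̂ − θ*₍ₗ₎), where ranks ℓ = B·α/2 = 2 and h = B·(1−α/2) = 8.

(49.0, 53.9)

Percentile endpoints at ranks 2 and 8: θ*₍2₎ = 50.9, θ*₍8₎ = 55.8.
Basic interval reflects these around m̂:
  lower = 2 × 52.4 − 55.8 = 49.0
  upper = 2 × 52.4 − 50.9 = 53.9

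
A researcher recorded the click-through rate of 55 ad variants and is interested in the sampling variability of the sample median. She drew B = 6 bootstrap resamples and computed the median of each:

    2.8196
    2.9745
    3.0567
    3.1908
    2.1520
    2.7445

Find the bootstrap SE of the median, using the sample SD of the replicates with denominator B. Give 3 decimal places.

Bootstrap SE is the standard deviation of the 6 replicate medians.
Mean of replicates: (2.8196 + 2.9745 + 3.0567 + 3.1908 + 2.1520 + 2.7445) / 6 = 16.93810 / 6 = 2.82302
Sum of squared deviations: (−0.00342)² + (+0.15148)² + (+0.23368)² + (+0.36778)² + (−0.67102)² + (−0.07852)² = 0.66926
Variance = 0.66926 / 6 = 0.11154
SE* = √0.11154

SE* = 0.334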